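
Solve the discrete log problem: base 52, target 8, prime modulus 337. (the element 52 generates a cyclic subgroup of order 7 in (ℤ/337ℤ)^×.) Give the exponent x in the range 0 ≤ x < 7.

2

Successive powers of 52 modulo 337:
  52^0=1  52^1=52  52^2=8
So 52^2 ≡ 8 (mod 337), giving x = 2.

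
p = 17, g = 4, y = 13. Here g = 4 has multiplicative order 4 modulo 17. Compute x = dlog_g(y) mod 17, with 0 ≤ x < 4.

3

Successive powers of 4 modulo 17:
  4^0=1  4^1=4  4^2=16  4^3=13
So 4^3 ≡ 13 (mod 17), giving x = 3.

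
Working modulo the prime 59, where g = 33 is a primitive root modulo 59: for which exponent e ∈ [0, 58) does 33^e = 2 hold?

41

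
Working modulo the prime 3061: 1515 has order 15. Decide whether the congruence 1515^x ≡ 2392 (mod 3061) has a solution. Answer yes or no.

yes

2392 ∈ ⟨1515⟩ iff 2392^15 ≡ 1 (mod 3061), since |⟨1515⟩| = 15.
2392^15 mod 3061 = 1.
Since 1 = 1, 2392 lies in the subgroup.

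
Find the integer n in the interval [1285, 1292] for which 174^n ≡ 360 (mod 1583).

Compute 174^1285 mod 1583 = 360, then multiply by 174 repeatedly:
  174^1285=360
Found 360 at exponent 1285.

1285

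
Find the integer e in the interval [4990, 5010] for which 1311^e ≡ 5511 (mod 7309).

4998

Compute 1311^4990 mod 7309 = 6721, then multiply by 1311 repeatedly:
  1311^4990=6721  1311^4991=3886  1311^4992=173  1311^4993=224  1311^4994=1304
  1311^4995=6547  1311^4996=2351  1311^4997=5072  1311^4998=5511
Found 5511 at exponent 4998.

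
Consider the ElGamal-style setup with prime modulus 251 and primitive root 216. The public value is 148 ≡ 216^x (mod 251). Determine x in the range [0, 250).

Baby-step giant-step with m = ceil(sqrt(250)) = 16.
Baby table (216^j mod 251 for j=0..15):
  0:1  1:216  2:221  3:46  4:147  5:126  6:108  7:236
  8:23  9:199  10:63  11:54  12:118  13:137  14:225  15:157
Giant step factor: 216^(-16) ≡ 93 (mod 251).
Scan 148·93^i mod 251 for i = 0, 1, …:
  i=0: 148   i=1: 210   i=2: 203   i=3: 54
Match at i=3, j=11: x = 3·16 + 11 = 59.

59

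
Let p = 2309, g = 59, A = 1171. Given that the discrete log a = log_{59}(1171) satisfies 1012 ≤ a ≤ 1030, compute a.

Compute 59^1012 mod 2309 = 428, then multiply by 59 repeatedly:
  59^1012=428  59^1013=2162  59^1014=563  59^1015=891  59^1016=1771
  59^1017=584  59^1018=2130  59^1019=984  59^1020=331  59^1021=1057
  59^1022=20  59^1023=1180  59^1024=350  59^1025=2178  59^1026=1507
  59^1027=1171
Found 1171 at exponent 1027.

1027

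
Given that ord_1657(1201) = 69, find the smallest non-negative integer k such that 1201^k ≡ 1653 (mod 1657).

21

Successive powers of 1201 modulo 1657:
  1201^0=1  1201^1=1201  1201^2=811  1201^3=1352  1201^4=1549  1201^5=1195
  1201^6=233  1201^7=1457  1201^8=65  1201^9=186  1201^10=1348  1201^11=59
  1201^12=1265  1201^13=1453  1201^14=232  1201^15=256  1201^16=911  1201^17=491
  1201^18=1456  1201^19=521  1201^20=1032  1201^21=1653
So 1201^21 ≡ 1653 (mod 1657), giving k = 21.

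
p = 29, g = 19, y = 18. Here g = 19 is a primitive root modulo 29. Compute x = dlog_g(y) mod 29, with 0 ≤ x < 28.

23

Successive powers of 19 modulo 29:
  19^0=1  19^1=19  19^2=13  19^3=15  19^4=24  19^5=21
  19^6=22  19^7=12  19^8=25  19^9=11  19^10=6  19^11=27
  19^12=20  19^13=3  19^14=28  19^15=10  19^16=16  19^17=14
  19^18=5  19^19=8  19^20=7  19^21=17  19^22=4  19^23=18
So 19^23 ≡ 18 (mod 29), giving x = 23.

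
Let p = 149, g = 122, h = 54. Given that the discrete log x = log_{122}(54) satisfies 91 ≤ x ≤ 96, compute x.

94

Compute 122^91 mod 149 = 56, then multiply by 122 repeatedly:
  122^91=56  122^92=127  122^93=147  122^94=54
Found 54 at exponent 94.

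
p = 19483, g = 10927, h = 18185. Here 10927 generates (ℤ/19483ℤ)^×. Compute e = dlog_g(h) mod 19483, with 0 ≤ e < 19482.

2900

Baby-step giant-step with m = ceil(sqrt(19482)) = 140.
Baby table (10927^j mod 19483 for j=0..139):
  0:1  1:10927  2:7505  3:3188  4:19155  5:816  6:12701  7:6418
  8:10169  9:5114  10:3434  11:18543  12:15644  13:17629  14:3662  15:16075
  16:12280  17:4139  18:6810  19:7293  20:5141  21:6218  22:6865  23:4305
  24:8773  25:6211  26:8308  27:10219  28:5940  29:8507  30:2596  31:18727
  32:19463  33:15256  34:5764  35:14172  36:6560  37:3163  38:18742  39:8021
  40:10933  41:14618  42:9252  43:18800  44:18331  45:17597  46:4692  47:9711
  48:7679  49:14635  50:181  51:10004  52:14078  53:12021  54:18564  55:11315
  56:19370  57:12161  58:9187  59:9933  60:17581  61:5207  62:6529  63:15120
  64:400  65:6608  66:1618  67:8805  68:5181  69:14672  70:14820  71:14927
  72:15136  73:19368  74:9790  75:13660  76:3557  77:18237  78:3575  79:610
  80:2284  81:19028  82:15863  83:14233  84:10685  85:12859  86:18380  87:7496
  88:2260  89:10059  90:11090  91:15653  92:18557  93:12758  94:5801  95:9328
  96:11483  97:4221  98:6606  99:18730  100:13278  101:18288  102:15328  103:13188
  104:9008  105:2300  106:18513  107:19045  108:6792  109:5437  110:6432  111:7283
  112:12769  113:9100  114:13951  115:7585  116:613  117:15582  118:2577  119:5944
  120:13249  121:13133  122:11996  123:18151  124:18520  125:17602  126:878  127:8270
  128:4136  129:12995  130:4261  131:15060  132:7202  133:4417  134:5168  135:9002
  136:14670  137:12449  138:19400  139:8760
Giant step factor: 10927^(-140) ≡ 11128 (mod 19483).
Scan 18185·11128^i mod 19483 for i = 0, 1, …:
  i=0: 18185   i=1: 12242   i=2: 3840   i=3: 5301
  i=4: 14487   i=5: 8994   i=6: 1061   i=7: 110
  i=8: 16134   i=9: 3307     …   i=19: 13654
  i=20: 13278
Match at i=20, j=100: e = 20·140 + 100 = 2900.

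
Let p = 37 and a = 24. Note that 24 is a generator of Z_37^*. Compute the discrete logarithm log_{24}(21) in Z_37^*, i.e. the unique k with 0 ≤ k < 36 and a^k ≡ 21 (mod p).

2

Successive powers of 24 modulo 37:
  24^0=1  24^1=24  24^2=21
So 24^2 ≡ 21 (mod 37), giving k = 2.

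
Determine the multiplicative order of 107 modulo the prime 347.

The order of 107 must divide p − 1 = 346 = 2 · 173.
Divisors: 1, 2, 173, 346.
Check each in increasing order: 107^1 ≡ 107;  107^2 ≡ 345;  107^173 ≡ 1.
Smallest exponent giving 1 is 173.

173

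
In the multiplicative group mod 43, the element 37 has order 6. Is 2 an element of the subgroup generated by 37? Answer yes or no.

no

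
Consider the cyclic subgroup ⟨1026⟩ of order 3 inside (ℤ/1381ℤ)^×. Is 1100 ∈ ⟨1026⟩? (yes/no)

no

⟨1026⟩ has order 3; its elements mod 1381 are {1, 354, 1026}.
1100 is not in this set.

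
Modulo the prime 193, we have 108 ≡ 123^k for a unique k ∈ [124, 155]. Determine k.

Compute 123^124 mod 193 = 59, then multiply by 123 repeatedly:
  123^124=59  123^125=116  123^126=179  123^127=15  123^128=108
Found 108 at exponent 128.

128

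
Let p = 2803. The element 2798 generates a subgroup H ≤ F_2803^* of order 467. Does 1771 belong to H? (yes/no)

no

1771 ∈ ⟨2798⟩ iff 1771^467 ≡ 1 (mod 2803), since |⟨2798⟩| = 467.
1771^467 mod 2803 = 2802.
Since 2802 ≠ 1, 1771 does not lie in the subgroup.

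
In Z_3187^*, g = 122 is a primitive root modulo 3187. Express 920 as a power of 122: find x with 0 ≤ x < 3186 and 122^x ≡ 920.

2423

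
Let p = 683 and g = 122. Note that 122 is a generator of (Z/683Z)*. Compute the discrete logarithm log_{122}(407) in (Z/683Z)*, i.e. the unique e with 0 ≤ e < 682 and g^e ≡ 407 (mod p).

72

Baby-step giant-step with m = ceil(sqrt(682)) = 27.
Baby table (122^j mod 683 for j=0..26):
  0:1  1:122  2:541  3:434  4:357  5:525  6:531  7:580
  8:411  9:283  10:376  11:111  12:565  13:630  14:364  15:13
  16:220  17:203  18:178  19:543  20:678  21:73  22:27  23:562
  24:264  25:107  26:77
Giant step factor: 122^(-27) ≡ 435 (mod 683).
Scan 407·435^i mod 683 for i = 0, 1, …:
  i=0: 407   i=1: 148   i=2: 178
Match at i=2, j=18: e = 2·27 + 18 = 72.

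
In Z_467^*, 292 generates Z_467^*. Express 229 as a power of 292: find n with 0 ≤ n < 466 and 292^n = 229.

244

Baby-step giant-step with m = ceil(sqrt(466)) = 22.
Baby table (292^j mod 467 for j=0..21):
  0:1  1:292  2:270  3:384  4:48  5:6  6:351  7:219
  8:436  9:288  10:36  11:238  12:380  13:281  14:327  15:216
  16:27  17:412  18:285  19:94  20:362  21:162
Giant step factor: 292^(-22) ≡ 75 (mod 467).
Scan 229·75^i mod 467 for i = 0, 1, …:
  i=0: 229   i=1: 363   i=2: 139   i=3: 151
  i=4: 117   i=5: 369   i=6: 122   i=7: 277
  i=8: 227   i=9: 213   i=10: 97   i=11: 270
Match at i=11, j=2: n = 11·22 + 2 = 244.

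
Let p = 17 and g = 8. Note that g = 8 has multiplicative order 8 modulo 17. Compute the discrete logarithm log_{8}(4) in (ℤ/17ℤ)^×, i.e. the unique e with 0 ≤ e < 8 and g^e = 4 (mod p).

6

Successive powers of 8 modulo 17:
  8^0=1  8^1=8  8^2=13  8^3=2  8^4=16  8^5=9
  8^6=4
So 8^6 ≡ 4 (mod 17), giving e = 6.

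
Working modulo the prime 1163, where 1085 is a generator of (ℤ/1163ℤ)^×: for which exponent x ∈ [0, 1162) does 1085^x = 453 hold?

762

Baby-step giant-step with m = ceil(sqrt(1162)) = 35.
Baby table (1085^j mod 1163 for j=0..34):
  0:1  1:1085  2:269  3:1115  4:255  5:1044  6:1141  7:553
  8:1060  9:1056  10:205  11:292  12:484  13:627  14:1103  15:28
  16:142  17:554  18:982  19:162  20:157  21:547  22:365  23:605
  24:493  25:1088  26:35  27:759  28:111  29:646  30:784  31:487
  32:393  33:747  34:1047
Giant step factor: 1085^(-35) ≡ 159 (mod 1163).
Scan 453·159^i mod 1163 for i = 0, 1, …:
  i=0: 453   i=1: 1084   i=2: 232   i=3: 835
  i=4: 183   i=5: 22   i=6: 9   i=7: 268
  i=8: 744   i=9: 833     …   i=20: 1080
  i=21: 759
Match at i=21, j=27: x = 21·35 + 27 = 762.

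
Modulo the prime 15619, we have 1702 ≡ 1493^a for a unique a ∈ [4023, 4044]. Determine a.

4027

Compute 1493^4023 mod 15619 = 7175, then multiply by 1493 repeatedly:
  1493^4023=7175  1493^4024=13260  1493^4025=7907  1493^4026=12806  1493^4027=1702
Found 1702 at exponent 4027.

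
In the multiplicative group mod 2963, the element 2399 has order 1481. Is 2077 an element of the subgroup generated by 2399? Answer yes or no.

yes

2077 ∈ ⟨2399⟩ iff 2077^1481 ≡ 1 (mod 2963), since |⟨2399⟩| = 1481.
2077^1481 mod 2963 = 1.
Since 1 = 1, 2077 lies in the subgroup.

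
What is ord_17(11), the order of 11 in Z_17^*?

16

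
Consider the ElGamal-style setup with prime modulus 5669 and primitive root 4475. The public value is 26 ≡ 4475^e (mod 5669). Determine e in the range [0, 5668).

1013

Baby-step giant-step with m = ceil(sqrt(5668)) = 76.
Baby table (4475^j mod 5669 for j=0..75):
  0:1  1:4475  2:2717  3:4239  4:1051  5:3624  6:4060  7:5024
  8:4815  9:4925  10:3972  11:2385  12:3817  13:378  14:2188  15:937
  16:3684  17:448  18:3643  19:4050  20:5626  21:321  22:2218  23:4800
  24:159  25:2900  26:1159  27:5059  28:2708  29:3647  30:4943  31:5156
  32:270  33:753  34:2289  35:5061  36:320  37:3412  38:2083  39:1589
  40:1849  41:3204  42:999  43:3353  44:4501  45:18  46:1184  47:3554
  48:2605  49:1911  50:2873  51:5052  52:5397  53:1635  54:3615  55:3468
  56:3247  57:678  58:1135  59:5370  60:5528  61:3953  62:2395  63:3215
  64:4872  65:4895  66:109  67:241  68:1365  69:2862  70:1179  71:3855
  72:358  73:3392  74:3287  75:3939
Giant step factor: 4475^(-76) ≡ 4276 (mod 5669).
Scan 26·4276^i mod 5669 for i = 0, 1, …:
  i=0: 26   i=1: 3465   i=2: 3243   i=3: 694
  i=4: 2657   i=5: 656   i=6: 4570   i=7: 277
  i=8: 5300   i=9: 3807   i=10: 3033   i=11: 4105
  i=12: 1756   i=13: 2900
Match at i=13, j=25: e = 13·76 + 25 = 1013.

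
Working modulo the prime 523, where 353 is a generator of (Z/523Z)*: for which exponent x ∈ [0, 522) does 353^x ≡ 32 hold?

25

Baby-step giant-step with m = ceil(sqrt(522)) = 23.
Baby table (353^j mod 523 for j=0..22):
  0:1  1:353  2:135  3:62  4:443  5:2  6:183  7:270
  8:124  9:363  10:4  11:366  12:17  13:248  14:203  15:8
  16:209  17:34  18:496  19:406  20:16  21:418  22:68
Giant step factor: 353^(-23) ≡ 184 (mod 523).
Scan 32·184^i mod 523 for i = 0, 1, …:
  i=0: 32   i=1: 135
Match at i=1, j=2: x = 1·23 + 2 = 25.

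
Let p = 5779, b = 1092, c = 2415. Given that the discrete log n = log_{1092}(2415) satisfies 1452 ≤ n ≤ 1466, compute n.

1453

Compute 1092^1452 mod 5779 = 4781, then multiply by 1092 repeatedly:
  1092^1452=4781  1092^1453=2415
Found 2415 at exponent 1453.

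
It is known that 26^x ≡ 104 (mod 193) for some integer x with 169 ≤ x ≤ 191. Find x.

189

Compute 26^169 mod 193 = 153, then multiply by 26 repeatedly:
  26^169=153  26^170=118  26^171=173  26^172=59  26^173=183
  26^174=126  26^175=188  26^176=63  26^177=94  26^178=128
  26^179=47  26^180=64  26^181=120  26^182=32  26^183=60
  26^184=16  26^185=30  26^186=8  26^187=15  26^188=4
  26^189=104
Found 104 at exponent 189.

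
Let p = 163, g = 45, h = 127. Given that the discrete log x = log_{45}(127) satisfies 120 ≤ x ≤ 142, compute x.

123

Compute 45^120 mod 163 = 77, then multiply by 45 repeatedly:
  45^120=77  45^121=42  45^122=97  45^123=127
Found 127 at exponent 123.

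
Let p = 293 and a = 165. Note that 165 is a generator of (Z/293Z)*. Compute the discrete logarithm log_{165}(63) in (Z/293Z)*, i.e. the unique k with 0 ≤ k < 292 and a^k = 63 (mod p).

Baby-step giant-step with m = ceil(sqrt(292)) = 18.
Baby table (165^j mod 293 for j=0..17):
  0:1  1:165  2:269  3:142  4:283  5:108  6:240  7:45
  8:100  9:92  10:237  11:136  12:172  13:252  14:267  15:105
  16:38  17:117
Giant step factor: 165^(-18) ≡ 71 (mod 293).
Scan 63·71^i mod 293 for i = 0, 1, …:
  i=0: 63   i=1: 78   i=2: 264   i=3: 285
  i=4: 18   i=5: 106   i=6: 201   i=7: 207
  i=8: 47   i=9: 114     …   i=13: 200
  i=14: 136
Match at i=14, j=11: k = 14·18 + 11 = 263.

263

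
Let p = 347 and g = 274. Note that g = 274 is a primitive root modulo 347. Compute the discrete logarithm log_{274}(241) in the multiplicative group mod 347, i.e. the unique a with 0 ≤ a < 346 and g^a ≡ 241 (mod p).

Baby-step giant-step with m = ceil(sqrt(346)) = 19.
Baby table (274^j mod 347 for j=0..18):
  0:1  1:274  2:124  3:317  4:108  5:97  6:206  7:230
  8:213  9:66  10:40  11:203  12:102  13:188  14:156  15:63
  16:259  17:178  18:192
Giant step factor: 274^(-19) ≡ 273 (mod 347).
Scan 241·273^i mod 347 for i = 0, 1, …:
  i=0: 241   i=1: 210   i=2: 75   i=3: 2
  i=4: 199   i=5: 195   i=6: 144   i=7: 101
  i=8: 160   i=9: 305     …   i=14: 110
  i=15: 188
Match at i=15, j=13: a = 15·19 + 13 = 298.

298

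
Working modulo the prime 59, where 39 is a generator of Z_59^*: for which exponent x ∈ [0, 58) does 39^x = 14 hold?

35

Baby-step giant-step with m = ceil(sqrt(58)) = 8.
Baby table (39^j mod 59 for j=0..7):
  0:1  1:39  2:46  3:24  4:51  5:42  6:45  7:44
Giant step factor: 39^(-8) ≡ 12 (mod 59).
Scan 14·12^i mod 59 for i = 0, 1, …:
  i=0: 14   i=1: 50   i=2: 10   i=3: 2
  i=4: 24
Match at i=4, j=3: x = 4·8 + 3 = 35.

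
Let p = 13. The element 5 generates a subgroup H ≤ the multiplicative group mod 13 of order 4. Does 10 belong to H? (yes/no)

no

10 ∈ ⟨5⟩ iff 10^4 ≡ 1 (mod 13), since |⟨5⟩| = 4.
10^4 mod 13 = 3.
Since 3 ≠ 1, 10 does not lie in the subgroup.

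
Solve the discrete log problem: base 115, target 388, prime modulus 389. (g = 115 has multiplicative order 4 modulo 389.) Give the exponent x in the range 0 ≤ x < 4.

2

Successive powers of 115 modulo 389:
  115^0=1  115^1=115  115^2=388
So 115^2 ≡ 388 (mod 389), giving x = 2.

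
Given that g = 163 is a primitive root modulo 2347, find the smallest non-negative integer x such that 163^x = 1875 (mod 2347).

Baby-step giant-step with m = ceil(sqrt(2346)) = 49.
Baby table (163^j mod 2347 for j=0..48):
  0:1  1:163  2:752  3:532  4:2224  5:1074  6:1384  7:280
  8:1047  9:1677  10:1099  11:765  12:304  13:265  14:949  15:2132
  16:160  17:263  18:623  19:628  20:1443  21:509  22:822  23:207
  24:883  25:762  26:2162  27:356  28:1700  29:154  30:1632  31:805
  32:2130  33:2181  34:1106  35:1906  36:874  37:1642  38:88  39:262
  40:460  41:2223  42:911  43:632  44:2095  45:1170  46:603  47:2062
  48:485
Giant step factor: 163^(-49) ≡ 1810 (mod 2347).
Scan 1875·1810^i mod 2347 for i = 0, 1, …:
  i=0: 1875   i=1: 2335   i=2: 1750   i=3: 1397
  i=4: 851   i=5: 678   i=6: 2046   i=7: 2041
  i=8: 32   i=9: 1592     …   i=36: 1821
  i=37: 822
Match at i=37, j=22: x = 37·49 + 22 = 1835.

1835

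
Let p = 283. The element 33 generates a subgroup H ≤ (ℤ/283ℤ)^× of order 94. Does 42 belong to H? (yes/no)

yes

42 ∈ ⟨33⟩ iff 42^94 ≡ 1 (mod 283), since |⟨33⟩| = 94.
42^94 mod 283 = 1.
Since 1 = 1, 42 lies in the subgroup.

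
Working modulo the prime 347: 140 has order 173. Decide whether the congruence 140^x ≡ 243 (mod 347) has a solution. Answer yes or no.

yes

243 ∈ ⟨140⟩ iff 243^173 ≡ 1 (mod 347), since |⟨140⟩| = 173.
243^173 mod 347 = 1.
Since 1 = 1, 243 lies in the subgroup.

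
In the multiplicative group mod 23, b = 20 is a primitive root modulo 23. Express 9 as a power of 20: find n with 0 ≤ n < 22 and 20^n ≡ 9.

2

Successive powers of 20 modulo 23:
  20^0=1  20^1=20  20^2=9
So 20^2 ≡ 9 (mod 23), giving n = 2.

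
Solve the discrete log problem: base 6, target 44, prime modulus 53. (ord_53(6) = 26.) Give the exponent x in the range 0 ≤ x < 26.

12

Successive powers of 6 modulo 53:
  6^0=1  6^1=6  6^2=36  6^3=4  6^4=24  6^5=38
  6^6=16  6^7=43  6^8=46  6^9=11  6^10=13  6^11=25
  6^12=44
So 6^12 ≡ 44 (mod 53), giving x = 12.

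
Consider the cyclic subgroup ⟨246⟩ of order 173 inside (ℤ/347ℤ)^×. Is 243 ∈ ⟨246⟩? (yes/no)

243 ∈ ⟨246⟩ iff 243^173 ≡ 1 (mod 347), since |⟨246⟩| = 173.
243^173 mod 347 = 1.
Since 1 = 1, 243 lies in the subgroup.

yes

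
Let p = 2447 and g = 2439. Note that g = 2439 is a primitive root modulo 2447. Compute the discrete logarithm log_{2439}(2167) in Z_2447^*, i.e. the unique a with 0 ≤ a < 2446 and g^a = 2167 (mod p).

2285

Baby-step giant-step with m = ceil(sqrt(2446)) = 50.
Baby table (2439^j mod 2447 for j=0..49):
  0:1  1:2439  2:64  3:1935  4:1649  5:1490  6:315  7:2374
  8:584  9:222  10:671  11:1973  12:1345  13:1475  14:435  15:1414
  16:923  17:2404  18:344  19:2142  20:2440  21:56  22:1999  23:1137
  24:692  25:1805  26:242  27:511  28:806  29:893  30:197  31:871
  32:373  33:1910  34:1849  35:2337  36:880  37:301  38:39  39:2135
  40:49  41:2055  42:689  43:1829  44:50  45:2047  46:753  47:1317
  48:1699  49:1090
Giant step factor: 2439^(-50) ≡ 1432 (mod 2447).
Scan 2167·1432^i mod 2447 for i = 0, 1, …:
  i=0: 2167   i=1: 348   i=2: 1595   i=3: 989
  i=4: 1882   i=5: 877   i=6: 553   i=7: 1515
  i=8: 1438   i=9: 1289     …   i=44: 2423
  i=45: 2337
Match at i=45, j=35: a = 45·50 + 35 = 2285.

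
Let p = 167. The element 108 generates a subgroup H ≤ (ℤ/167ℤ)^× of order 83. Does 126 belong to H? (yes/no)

126 ∈ ⟨108⟩ iff 126^83 ≡ 1 (mod 167), since |⟨108⟩| = 83.
126^83 mod 167 = 1.
Since 1 = 1, 126 lies in the subgroup.

yes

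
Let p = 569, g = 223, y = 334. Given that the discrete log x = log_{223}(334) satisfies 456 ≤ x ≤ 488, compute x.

481

Compute 223^456 mod 569 = 469, then multiply by 223 repeatedly:
  223^456=469  223^457=460  223^458=160  223^459=402  223^460=313
  223^461=381  223^462=182  223^463=187  223^464=164  223^465=156
  223^466=79  223^467=547  223^468=215  223^469=149  223^470=225
  223^471=103  223^472=209  223^473=518  223^474=7  223^475=423
  223^476=444  223^477=6  223^478=200  223^479=218  223^480=249
  223^481=334
Found 334 at exponent 481.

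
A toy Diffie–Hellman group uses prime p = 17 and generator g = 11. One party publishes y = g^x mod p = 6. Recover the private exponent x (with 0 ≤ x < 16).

9

Successive powers of 11 modulo 17:
  11^0=1  11^1=11  11^2=2  11^3=5  11^4=4  11^5=10
  11^6=8  11^7=3  11^8=16  11^9=6
So 11^9 ≡ 6 (mod 17), giving x = 9.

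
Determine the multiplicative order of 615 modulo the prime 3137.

1568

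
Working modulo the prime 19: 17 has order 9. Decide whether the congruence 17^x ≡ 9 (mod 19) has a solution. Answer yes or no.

yes

9 ∈ ⟨17⟩ iff 9^9 ≡ 1 (mod 19), since |⟨17⟩| = 9.
9^9 mod 19 = 1.
Since 1 = 1, 9 lies in the subgroup.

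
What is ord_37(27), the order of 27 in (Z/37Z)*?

The order of 27 must divide p − 1 = 36 = 2^2 · 3^2.
Divisors: 1, 2, 3, 4, 6, 9, 12, 18, 36.
Check each in increasing order: 27^1 ≡ 27;  27^2 ≡ 26;  27^3 ≡ 36;  27^4 ≡ 10;  27^6 ≡ 1.
Smallest exponent giving 1 is 6.

6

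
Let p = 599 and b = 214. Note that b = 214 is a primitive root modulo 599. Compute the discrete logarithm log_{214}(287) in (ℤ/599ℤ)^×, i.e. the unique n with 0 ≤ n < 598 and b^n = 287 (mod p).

375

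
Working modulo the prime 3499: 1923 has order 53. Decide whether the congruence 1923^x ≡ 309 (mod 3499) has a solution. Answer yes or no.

no

309 ∈ ⟨1923⟩ iff 309^53 ≡ 1 (mod 3499), since |⟨1923⟩| = 53.
309^53 mod 3499 = 3297.
Since 3297 ≠ 1, 309 does not lie in the subgroup.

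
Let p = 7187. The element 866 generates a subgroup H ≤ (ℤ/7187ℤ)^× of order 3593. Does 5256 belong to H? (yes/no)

yes

5256 ∈ ⟨866⟩ iff 5256^3593 ≡ 1 (mod 7187), since |⟨866⟩| = 3593.
5256^3593 mod 7187 = 1.
Since 1 = 1, 5256 lies in the subgroup.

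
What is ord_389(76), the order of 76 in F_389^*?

The order of 76 must divide p − 1 = 388 = 2^2 · 97.
Divisors: 1, 2, 4, 97, 194, 388.
Check each in increasing order: 76^1 ≡ 76;  76^2 ≡ 330;  76^4 ≡ 369;  76^97 ≡ 1.
Smallest exponent giving 1 is 97.

97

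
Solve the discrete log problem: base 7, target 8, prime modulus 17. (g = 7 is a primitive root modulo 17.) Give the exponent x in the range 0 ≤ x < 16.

Successive powers of 7 modulo 17:
  7^0=1  7^1=7  7^2=15  7^3=3  7^4=4  7^5=11
  7^6=9  7^7=12  7^8=16  7^9=10  7^10=2  7^11=14
  7^12=13  7^13=6  7^14=8
So 7^14 ≡ 8 (mod 17), giving x = 14.

14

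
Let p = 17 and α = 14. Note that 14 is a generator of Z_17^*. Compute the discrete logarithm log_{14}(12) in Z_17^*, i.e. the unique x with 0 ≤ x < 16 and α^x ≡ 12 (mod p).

5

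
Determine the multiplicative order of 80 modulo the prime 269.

The order of 80 must divide p − 1 = 268 = 2^2 · 67.
Divisors: 1, 2, 4, 67, 134, 268.
Check each in increasing order: 80^1 ≡ 80;  80^2 ≡ 213;  80^4 ≡ 177;  80^67 ≡ 1.
Smallest exponent giving 1 is 67.

67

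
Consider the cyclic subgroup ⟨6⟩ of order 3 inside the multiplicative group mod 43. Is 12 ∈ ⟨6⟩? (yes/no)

no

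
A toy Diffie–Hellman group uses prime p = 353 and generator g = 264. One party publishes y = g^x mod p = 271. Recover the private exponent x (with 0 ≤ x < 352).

82

Baby-step giant-step with m = ceil(sqrt(352)) = 19.
Baby table (264^j mod 353 for j=0..18):
  0:1  1:264  2:155  3:325  4:21  5:249  6:78  7:118
  8:88  9:287  10:226  11:7  12:83  13:26  14:157  15:147
  16:331  17:193  18:120
Giant step factor: 264^(-19) ≡ 302 (mod 353).
Scan 271·302^i mod 353 for i = 0, 1, …:
  i=0: 271   i=1: 299   i=2: 283   i=3: 40
  i=4: 78
Match at i=4, j=6: x = 4·19 + 6 = 82.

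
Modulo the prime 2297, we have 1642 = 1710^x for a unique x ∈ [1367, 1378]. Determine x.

Compute 1710^1367 mod 2297 = 772, then multiply by 1710 repeatedly:
  1710^1367=772  1710^1368=1642
Found 1642 at exponent 1368.

1368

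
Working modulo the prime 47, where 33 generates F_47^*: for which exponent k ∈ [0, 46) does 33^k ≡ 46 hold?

Baby-step giant-step with m = ceil(sqrt(46)) = 7.
Baby table (33^j mod 47 for j=0..6):
  0:1  1:33  2:8  3:29  4:17  5:44  6:42
Giant step factor: 33^(-7) ≡ 45 (mod 47).
Scan 46·45^i mod 47 for i = 0, 1, …:
  i=0: 46   i=1: 2   i=2: 43   i=3: 8
Match at i=3, j=2: k = 3·7 + 2 = 23.

23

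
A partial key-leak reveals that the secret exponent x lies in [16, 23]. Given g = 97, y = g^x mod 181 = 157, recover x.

23

Compute 97^16 mod 181 = 45, then multiply by 97 repeatedly:
  97^16=45  97^17=21  97^18=46  97^19=118  97^20=43
  97^21=8  97^22=52  97^23=157
Found 157 at exponent 23.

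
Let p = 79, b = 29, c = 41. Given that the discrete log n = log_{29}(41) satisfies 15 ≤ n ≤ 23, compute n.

21

Compute 29^15 mod 79 = 12, then multiply by 29 repeatedly:
  29^15=12  29^16=32  29^17=59  29^18=52  29^19=7
  29^20=45  29^21=41
Found 41 at exponent 21.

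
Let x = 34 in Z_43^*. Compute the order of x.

42

The order of 34 must divide p − 1 = 42 = 2 · 3 · 7.
Divisors: 1, 2, 3, 6, 7, 14, 21, 42.
Check each in increasing order: 34^1 ≡ 34;  34^2 ≡ 38;  34^3 ≡ 2;  34^6 ≡ 4;  34^7 ≡ 7;  34^14 ≡ 6;  34^21 ≡ 42;  34^42 ≡ 1.
Smallest exponent giving 1 is 42.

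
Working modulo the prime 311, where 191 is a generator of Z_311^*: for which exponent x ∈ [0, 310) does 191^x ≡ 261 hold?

Baby-step giant-step with m = ceil(sqrt(310)) = 18.
Baby table (191^j mod 311 for j=0..17):
  0:1  1:191  2:94  3:227  4:128  5:190  6:214  7:133
  8:212  9:62  10:24  11:230  12:79  13:161  14:273  15:206
  16:160  17:82
Giant step factor: 191^(-18) ≡ 25 (mod 311).
Scan 261·25^i mod 311 for i = 0, 1, …:
  i=0: 261   i=1: 305   i=2: 161
Match at i=2, j=13: x = 2·18 + 13 = 49.

49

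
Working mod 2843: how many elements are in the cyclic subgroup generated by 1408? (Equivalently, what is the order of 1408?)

The order of 1408 must divide p − 1 = 2842 = 2 · 7^2 · 29.
Divisors: 1, 2, 7, 14, 29, 49, 58, 98, 203, 406, 1421, 2842.
Check each in increasing order: 1408^1 ≡ 1408;  1408^2 ≡ 893;  1408^7 ≡ 2147;  1408^14 ≡ 1106;  1408^29 ≡ 1301;  1408^49 ≡ 1831;  1408^58 ≡ 1016;  1408^98 ≡ 664;  1408^203 ≡ 1275;  1408^406 ≡ 2272;  1408^1421 ≡ 1.
Smallest exponent giving 1 is 1421.

1421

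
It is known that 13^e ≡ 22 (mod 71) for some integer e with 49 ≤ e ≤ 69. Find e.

53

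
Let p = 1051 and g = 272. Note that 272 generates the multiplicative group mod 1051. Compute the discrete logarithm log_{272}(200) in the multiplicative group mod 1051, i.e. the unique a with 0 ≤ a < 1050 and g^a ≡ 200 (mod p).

779

Baby-step giant-step with m = ceil(sqrt(1050)) = 33.
Baby table (272^j mod 1051 for j=0..32):
  0:1  1:272  2:414  3:151  4:83  5:505  6:730  7:972
  8:583  9:926  10:683  11:800  12:43  13:135  14:986  15:187
  16:416  17:695  18:911  19:807  20:896  21:931  22:992  23:768
  24:798  25:550  26:358  27:684  28:21  29:457  30:286  31:18
  32:692
Giant step factor: 272^(-33) ≡ 874 (mod 1051).
Scan 200·874^i mod 1051 for i = 0, 1, …:
  i=0: 200   i=1: 334   i=2: 789   i=3: 130
  i=4: 112   i=5: 145   i=6: 610   i=7: 283
  i=8: 357   i=9: 922     …   i=22: 1040
  i=23: 896
Match at i=23, j=20: a = 23·33 + 20 = 779.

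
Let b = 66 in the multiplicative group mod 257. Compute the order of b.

256

The order of 66 must divide p − 1 = 256 = 2^8.
Divisors: 1, 2, 4, 8, 16, 32, 64, 128, 256.
Check each in increasing order: 66^1 ≡ 66;  66^2 ≡ 244;  66^4 ≡ 169;  66^8 ≡ 34;  66^16 ≡ 128;  66^32 ≡ 193;  66^64 ≡ 241;  66^128 ≡ 256;  66^256 ≡ 1.
Smallest exponent giving 1 is 256.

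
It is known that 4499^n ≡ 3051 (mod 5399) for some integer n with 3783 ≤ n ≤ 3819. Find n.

3802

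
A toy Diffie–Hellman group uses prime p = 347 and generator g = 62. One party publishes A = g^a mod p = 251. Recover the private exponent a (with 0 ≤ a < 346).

6

Successive powers of 62 modulo 347:
  62^0=1  62^1=62  62^2=27  62^3=286  62^4=35  62^5=88
  62^6=251
So 62^6 ≡ 251 (mod 347), giving a = 6.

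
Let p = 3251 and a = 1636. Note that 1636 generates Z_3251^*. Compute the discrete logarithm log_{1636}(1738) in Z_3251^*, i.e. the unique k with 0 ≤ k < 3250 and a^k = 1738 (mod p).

2199

Baby-step giant-step with m = ceil(sqrt(3250)) = 58.
Baby table (1636^j mod 3251 for j=0..57):
  0:1  1:1636  2:923  3:1564  4:167  5:128  6:1344  7:1108
  8:1881  9:1870  10:129  11:2980  12:2031  13:194  14:2037  15:257
  16:1073  17:3139  18:2075  19:656  20:386  21:802  22:1919  23:2269
  24:2693  25:643  26:1875  27:1807  28:1093  29:98  30:1029  31:2677
  32:475  33:111  34:2791  35:1672  36:1301  37:2282  38:1204  39:2889
  40:2701  41:727  42:2757  43:1315  44:2429  45:1122  46:2028  47:1788
  48:2519  49:2067  50:572  51:2755  52:1294  53:583  54:1245  55:1694
  56:1532  57:3082
Giant step factor: 1636^(-58) ≡ 240 (mod 3251).
Scan 1738·240^i mod 3251 for i = 0, 1, …:
  i=0: 1738   i=1: 992   i=2: 757   i=3: 2875
  i=4: 788   i=5: 562   i=6: 1589   i=7: 993
  i=8: 997   i=9: 1957     …   i=36: 910
  i=37: 583
Match at i=37, j=53: k = 37·58 + 53 = 2199.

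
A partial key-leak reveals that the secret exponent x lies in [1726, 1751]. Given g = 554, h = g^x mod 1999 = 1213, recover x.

1727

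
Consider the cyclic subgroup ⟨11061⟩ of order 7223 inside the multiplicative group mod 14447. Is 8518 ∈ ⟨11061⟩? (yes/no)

8518 ∈ ⟨11061⟩ iff 8518^7223 ≡ 1 (mod 14447), since |⟨11061⟩| = 7223.
8518^7223 mod 14447 = 14446.
Since 14446 ≠ 1, 8518 does not lie in the subgroup.

no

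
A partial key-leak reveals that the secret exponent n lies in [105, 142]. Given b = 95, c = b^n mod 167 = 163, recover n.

Compute 95^105 mod 167 = 17, then multiply by 95 repeatedly:
  95^105=17  95^106=112  95^107=119  95^108=116  95^109=165
  95^110=144  95^111=153  95^112=6  95^113=69  95^114=42
  95^115=149  95^116=127  95^117=41  95^118=54  95^119=120
  95^120=44  95^121=5  95^122=141  95^123=35  95^124=152
  95^125=78  95^126=62  95^127=45  95^128=100  95^129=148
  95^130=32  95^131=34  95^132=57  95^133=71  95^134=65
  95^135=163
Found 163 at exponent 135.

135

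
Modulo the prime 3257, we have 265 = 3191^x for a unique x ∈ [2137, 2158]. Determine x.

2147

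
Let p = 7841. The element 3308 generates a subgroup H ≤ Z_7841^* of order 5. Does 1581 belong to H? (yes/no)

1581 ∈ ⟨3308⟩ iff 1581^5 ≡ 1 (mod 7841), since |⟨3308⟩| = 5.
1581^5 mod 7841 = 1.
Since 1 = 1, 1581 lies in the subgroup.

yes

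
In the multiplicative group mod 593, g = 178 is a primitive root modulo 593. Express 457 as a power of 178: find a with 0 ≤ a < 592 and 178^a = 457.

Baby-step giant-step with m = ceil(sqrt(592)) = 25.
Baby table (178^j mod 593 for j=0..24):
  0:1  1:178  2:255  3:322  4:388  5:276  6:502  7:406
  8:515  9:348  10:272  11:383  12:572  13:413  14:575  15:354
  16:154  17:134  18:132  19:369  20:452  21:401  22:218  23:259
  24:441
Giant step factor: 178^(-25) ≡ 195 (mod 593).
Scan 457·195^i mod 593 for i = 0, 1, …:
  i=0: 457   i=1: 165   i=2: 153   i=3: 185
  i=4: 495   i=5: 459   i=6: 555   i=7: 299
  i=8: 191   i=9: 479     …   i=16: 364
  i=17: 413
Match at i=17, j=13: a = 17·25 + 13 = 438.

438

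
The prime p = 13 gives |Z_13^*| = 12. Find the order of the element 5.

The order of 5 must divide p − 1 = 12 = 2^2 · 3.
Divisors: 1, 2, 3, 4, 6, 12.
Check each in increasing order: 5^1 ≡ 5;  5^2 ≡ 12;  5^3 ≡ 8;  5^4 ≡ 1.
Smallest exponent giving 1 is 4.

4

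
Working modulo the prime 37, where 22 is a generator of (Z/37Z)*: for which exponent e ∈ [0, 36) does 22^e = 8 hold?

Successive powers of 22 modulo 37:
  22^0=1  22^1=22  22^2=3  22^3=29  22^4=9  22^5=13
  22^6=27  22^7=2  22^8=7  22^9=6  22^10=21  22^11=18
  22^12=26  22^13=17  22^14=4  22^15=14  22^16=12  22^17=5
  22^18=36  22^19=15  22^20=34  22^21=8
So 22^21 ≡ 8 (mod 37), giving e = 21.

21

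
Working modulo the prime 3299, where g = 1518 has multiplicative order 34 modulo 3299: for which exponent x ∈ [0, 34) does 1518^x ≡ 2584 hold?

33

Successive powers of 1518 modulo 3299:
  1518^0=1  1518^1=1518  1518^2=1622  1518^3=1142  1518^4=1581  1518^5=1585
  1518^6=1059  1518^7=949  1518^8=2218  1518^9=1944  1518^10=1686  1518^11=2623
  1518^12=3120  1518^13=2095  1518^14=3273  1518^15=120  1518^16=715  1518^17=3298
  1518^18=1781  1518^19=1677  1518^20=2157  1518^21=1718  1518^22=1714  1518^23=2240
  1518^24=2350  1518^25=1081  1518^26=1355  1518^27=1613  1518^28=676  1518^29=179
  1518^30=1204  1518^31=26  1518^32=3179  1518^33=2584
So 1518^33 ≡ 2584 (mod 3299), giving x = 33.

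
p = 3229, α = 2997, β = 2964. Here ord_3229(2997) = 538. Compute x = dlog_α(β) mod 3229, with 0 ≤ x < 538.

105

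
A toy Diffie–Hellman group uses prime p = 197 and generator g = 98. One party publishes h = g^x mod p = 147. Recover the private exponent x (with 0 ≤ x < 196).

17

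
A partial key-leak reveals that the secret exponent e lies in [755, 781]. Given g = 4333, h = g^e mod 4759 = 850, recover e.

764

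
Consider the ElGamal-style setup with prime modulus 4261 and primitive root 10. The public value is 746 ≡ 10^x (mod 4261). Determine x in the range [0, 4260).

Baby-step giant-step with m = ceil(sqrt(4260)) = 66.
Baby table (10^j mod 4261 for j=0..65):
  0:1  1:10  2:100  3:1000  4:1478  5:1997  6:2926  7:3694
  8:2852  9:2954  10:3974  11:1391  12:1127  13:2748  14:1914  15:2096
  16:3916  17:811  18:3849  19:141  20:1410  21:1317  22:387  23:3870
  24:351  25:3510  26:1012  27:1598  28:3197  29:2143  30:125  31:1250
  32:3978  33:1431  34:1527  35:2487  36:3565  37:1562  38:2837  39:2804
  40:2474  41:3435  42:262  43:2620  44:634  45:2079  46:3746  47:3372
  48:3893  49:581  50:1549  51:2707  52:1504  53:2257  54:1265  55:4128
  56:2931  57:3744  58:3352  59:3693  60:2842  61:2854  62:2974  63:4174
  64:3391  65:4083
Giant step factor: 10^(-66) ≡ 3641 (mod 4261).
Scan 746·3641^i mod 4261 for i = 0, 1, …:
  i=0: 746   i=1: 1929   i=2: 1361   i=3: 4119
  i=4: 2820   i=5: 2871   i=6: 1078   i=7: 617
  i=8: 950   i=9: 3279     …   i=24: 2189
  i=25: 2079
Match at i=25, j=45: x = 25·66 + 45 = 1695.

1695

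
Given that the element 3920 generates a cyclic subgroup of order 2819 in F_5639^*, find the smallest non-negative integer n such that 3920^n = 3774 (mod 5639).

630

Baby-step giant-step with m = ceil(sqrt(2819)) = 54.
Baby table (3920^j mod 5639 for j=0..53):
  0:1  1:3920  2:125  3:5046  4:4347  5:4821  6:2031  7:4891
  8:120  9:2363  10:3722  11:2147  12:2852  13:3342  14:1243  15:464
  16:3122  17:1610  18:1159  19:3885  20:3900  21:671  22:2546  23:4929
  24:2466  25:1474  26:3744  27:3802  28:5602  29:1574  30:1014  31:5024
  32:2692  33:2071  34:3799  35:5120  36:1199  37:2793  38:3261  39:5146
  40:1617  41:404  42:4760  43:5388  44:2905  45:2459  46:2229  47:2869
  48:2314  49:3368  50:1661  51:3714  52:4621  53:1852
Giant step factor: 3920^(-54) ≡ 931 (mod 5639).
Scan 3774·931^i mod 5639 for i = 0, 1, …:
  i=0: 3774   i=1: 497   i=2: 309   i=3: 90
  i=4: 4844   i=5: 4203   i=6: 5166   i=7: 5118
  i=8: 5542   i=9: 5556   i=10: 1673   i=11: 1199
Match at i=11, j=36: n = 11·54 + 36 = 630.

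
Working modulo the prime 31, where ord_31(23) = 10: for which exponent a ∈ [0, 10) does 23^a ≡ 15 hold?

Successive powers of 23 modulo 31:
  23^0=1  23^1=23  23^2=2  23^3=15
So 23^3 ≡ 15 (mod 31), giving a = 3.

3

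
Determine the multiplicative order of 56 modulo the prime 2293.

The order of 56 must divide p − 1 = 2292 = 2^2 · 3 · 191.
Divisors: 1, 2, 3, 4, 6, 12, 191, 382, 573, 764, 1146, 2292.
Check each in increasing order: 56^1 ≡ 56;  56^2 ≡ 843;  56^3 ≡ 1348;  56^4 ≡ 2112;  56^6 ≡ 1048;  56^12 ≡ 2250;  56^191 ≡ 1806;  56^382 ≡ 990;  56^573 ≡ 1693;  56^764 ≡ 989;  56^1146 ≡ 2292;  56^2292 ≡ 1.
Smallest exponent giving 1 is 2292.

2292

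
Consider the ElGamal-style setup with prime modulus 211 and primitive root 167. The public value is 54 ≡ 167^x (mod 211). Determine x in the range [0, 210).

Successive powers of 167 modulo 211:
  167^0=1  167^1=167  167^2=37  167^3=60  167^4=103  167^5=110
  167^6=13  167^7=61  167^8=59  167^9=147  167^10=73  167^11=164
  167^12=169  167^13=160  167^14=134  167^15=12  167^16=105  167^17=22
  167^18=87  167^19=181  167^20=54
So 167^20 ≡ 54 (mod 211), giving x = 20.

20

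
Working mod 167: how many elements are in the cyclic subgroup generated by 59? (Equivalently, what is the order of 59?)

166

The order of 59 must divide p − 1 = 166 = 2 · 83.
Divisors: 1, 2, 83, 166.
Check each in increasing order: 59^1 ≡ 59;  59^2 ≡ 141;  59^83 ≡ 166;  59^166 ≡ 1.
Smallest exponent giving 1 is 166.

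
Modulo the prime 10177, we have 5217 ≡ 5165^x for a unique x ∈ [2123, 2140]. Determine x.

2137

Compute 5165^2123 mod 10177 = 9383, then multiply by 5165 repeatedly:
  5165^2123=9383  5165^2124=321  5165^2125=9291  5165^2126=3460  5165^2127=88
  5165^2128=6732  5165^2129=6148  5165^2130=2180  5165^2131=3938  5165^2132=6124
  5165^2133=344  5165^2134=5962  5165^2135=8305  5165^2136=9447  5165^2137=5217
Found 5217 at exponent 2137.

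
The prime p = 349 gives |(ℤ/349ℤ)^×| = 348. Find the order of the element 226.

The order of 226 must divide p − 1 = 348 = 2^2 · 3 · 29.
Divisors: 1, 2, 3, 4, 6, 12, 29, 58, 87, 116, 174, 348.
Check each in increasing order: 226^1 ≡ 226;  226^2 ≡ 122;  226^3 ≡ 1.
Smallest exponent giving 1 is 3.

3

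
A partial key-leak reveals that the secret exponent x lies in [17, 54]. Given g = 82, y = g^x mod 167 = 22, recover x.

32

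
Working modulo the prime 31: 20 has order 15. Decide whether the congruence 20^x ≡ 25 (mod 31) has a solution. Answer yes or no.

⟨20⟩ has order 15; its elements mod 31 are {1, 2, 4, 5, 7, 8, 9, 10, 14, 16, 18, 19, 20, 25, 28}.
25 is in this set.

yes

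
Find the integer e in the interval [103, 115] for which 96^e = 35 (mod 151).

109

Compute 96^103 mod 151 = 109, then multiply by 96 repeatedly:
  96^103=109  96^104=45  96^105=92  96^106=74  96^107=7
  96^108=68  96^109=35
Found 35 at exponent 109.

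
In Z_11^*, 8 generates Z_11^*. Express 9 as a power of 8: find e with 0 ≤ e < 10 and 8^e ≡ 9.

Successive powers of 8 modulo 11:
  8^0=1  8^1=8  8^2=9
So 8^2 ≡ 9 (mod 11), giving e = 2.

2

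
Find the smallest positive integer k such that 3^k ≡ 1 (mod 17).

16

The order of 3 must divide p − 1 = 16 = 2^4.
Divisors: 1, 2, 4, 8, 16.
Check each in increasing order: 3^1 ≡ 3;  3^2 ≡ 9;  3^4 ≡ 13;  3^8 ≡ 16;  3^16 ≡ 1.
Smallest exponent giving 1 is 16.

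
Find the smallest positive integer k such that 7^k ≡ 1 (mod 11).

10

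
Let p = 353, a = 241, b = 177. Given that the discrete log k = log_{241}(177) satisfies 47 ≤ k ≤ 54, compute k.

Compute 241^47 mod 353 = 333, then multiply by 241 repeatedly:
  241^47=333  241^48=122  241^49=103  241^50=113  241^51=52
  241^52=177
Found 177 at exponent 52.

52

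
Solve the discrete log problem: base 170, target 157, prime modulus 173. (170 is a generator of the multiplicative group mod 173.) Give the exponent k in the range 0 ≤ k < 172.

Baby-step giant-step with m = ceil(sqrt(172)) = 14.
Baby table (170^j mod 173 for j=0..13):
  0:1  1:170  2:9  3:146  4:81  5:103  6:37  7:62
  8:160  9:39  10:56  11:5  12:158  13:45
Giant step factor: 170^(-14) ≡ 41 (mod 173).
Scan 157·41^i mod 173 for i = 0, 1, …:
  i=0: 157   i=1: 36   i=2: 92   i=3: 139
  i=4: 163   i=5: 109   i=6: 144   i=7: 22
  i=8: 37
Match at i=8, j=6: k = 8·14 + 6 = 118.

118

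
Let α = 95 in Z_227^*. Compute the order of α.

226

The order of 95 must divide p − 1 = 226 = 2 · 113.
Divisors: 1, 2, 113, 226.
Check each in increasing order: 95^1 ≡ 95;  95^2 ≡ 172;  95^113 ≡ 226;  95^226 ≡ 1.
Smallest exponent giving 1 is 226.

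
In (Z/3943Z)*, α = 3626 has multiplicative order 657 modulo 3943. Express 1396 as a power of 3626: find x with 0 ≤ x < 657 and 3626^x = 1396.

Baby-step giant-step with m = ceil(sqrt(657)) = 26.
Baby table (3626^j mod 3943 for j=0..25):
  0:1  1:3626  2:1914  3:484  4:349  5:3714  6:1619  7:3310
  8:3511  9:2882  10:1182  11:3834  12:3009  13:353  14:2446  15:1389
  16:1303  17:964  18:1966  19:3715  20:1302  21:1281  22:52  23:3231
  24:953  25:1510
Giant step factor: 3626^(-26) ≡ 1701 (mod 3943).
Scan 1396·1701^i mod 3943 for i = 0, 1, …:
  i=0: 1396   i=1: 910   i=2: 2254   i=3: 1458
  i=4: 3854   i=5: 2388   i=6: 698   i=7: 455
  i=8: 1127   i=9: 729   i=10: 1927   i=11: 1194
  i=12: 349
Match at i=12, j=4: x = 12·26 + 4 = 316.

316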